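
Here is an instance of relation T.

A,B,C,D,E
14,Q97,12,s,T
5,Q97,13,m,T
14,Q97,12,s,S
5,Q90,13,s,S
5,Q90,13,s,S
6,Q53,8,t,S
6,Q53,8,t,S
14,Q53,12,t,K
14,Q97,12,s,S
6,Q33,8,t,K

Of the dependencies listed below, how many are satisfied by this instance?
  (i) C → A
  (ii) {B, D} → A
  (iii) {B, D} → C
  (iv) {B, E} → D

1

(i) C → A: every LHS value maps to a single RHS value — holds.
(ii) {B, D} → A: (B=Q53, D=t): 3 rows → A takes values {6, 14} — violation — fails.
(iii) {B, D} → C: (B=Q53, D=t): 3 rows → C takes values {8, 12} — violation — fails.
(iv) {B, E} → D: (B=Q97, E=T): 2 rows → D takes values {s, m} — violation — fails.
1 of the 4 dependencies holds.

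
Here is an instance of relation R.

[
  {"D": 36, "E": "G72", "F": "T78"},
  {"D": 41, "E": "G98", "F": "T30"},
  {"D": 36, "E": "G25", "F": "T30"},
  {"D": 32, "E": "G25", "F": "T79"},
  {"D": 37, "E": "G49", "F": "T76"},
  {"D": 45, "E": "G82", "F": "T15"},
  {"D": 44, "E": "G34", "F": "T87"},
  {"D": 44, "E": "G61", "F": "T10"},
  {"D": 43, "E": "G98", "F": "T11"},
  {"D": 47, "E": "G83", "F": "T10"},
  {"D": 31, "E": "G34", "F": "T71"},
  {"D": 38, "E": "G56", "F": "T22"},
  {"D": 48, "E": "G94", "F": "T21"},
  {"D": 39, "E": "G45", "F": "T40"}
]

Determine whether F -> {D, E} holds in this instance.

No

F=T78: 1 row → {D,E} = (36, G72) ✓
F=T30: 2 rows → {D,E} takes values {(41, G98), (36, G25)} — violation
F=T79: 1 row → {D,E} = (32, G25) ✓
F=T76: 1 row → {D,E} = (37, G49) ✓
F=T15: 1 row → {D,E} = (45, G82) ✓
F=T87: 1 row → {D,E} = (44, G34) ✓
F=T10: 2 rows → {D,E} takes values {(44, G61), (47, G83)} — violation
F=T11: 1 row → {D,E} = (43, G98) ✓
F=T71: 1 row → {D,E} = (31, G34) ✓
F=T22: 1 row → {D,E} = (38, G56) ✓
F=T21: 1 row → {D,E} = (48, G94) ✓
F=T40: 1 row → {D,E} = (39, G45) ✓
Two rows agree on F but differ on {D, E}, so F -> {D, E} does not hold.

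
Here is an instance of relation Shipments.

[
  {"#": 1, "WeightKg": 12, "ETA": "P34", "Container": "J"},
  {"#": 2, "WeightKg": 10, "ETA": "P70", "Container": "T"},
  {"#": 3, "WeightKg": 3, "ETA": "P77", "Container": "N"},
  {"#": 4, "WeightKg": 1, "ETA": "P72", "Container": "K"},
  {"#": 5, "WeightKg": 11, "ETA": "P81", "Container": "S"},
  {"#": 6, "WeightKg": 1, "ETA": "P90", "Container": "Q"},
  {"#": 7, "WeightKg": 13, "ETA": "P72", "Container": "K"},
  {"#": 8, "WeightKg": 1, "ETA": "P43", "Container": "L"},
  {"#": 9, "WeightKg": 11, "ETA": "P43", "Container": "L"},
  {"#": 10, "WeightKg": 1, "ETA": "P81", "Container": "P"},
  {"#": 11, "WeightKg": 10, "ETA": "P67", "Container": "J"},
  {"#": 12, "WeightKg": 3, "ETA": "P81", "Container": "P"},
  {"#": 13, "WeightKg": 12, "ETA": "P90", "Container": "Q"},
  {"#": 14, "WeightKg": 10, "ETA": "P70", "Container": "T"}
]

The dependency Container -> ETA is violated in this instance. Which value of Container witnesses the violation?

J

Container=J: rows 1, 11 → ETA takes values {P34, P67} — violation
Container=T: rows 2, 14 → ETA = P70, P70 ✓
Container=N: row 3 → ETA = P77 ✓
Container=K: rows 4, 7 → ETA = P72, P72 ✓
Container=S: row 5 → ETA = P81 ✓
Container=Q: rows 6, 13 → ETA = P90, P90 ✓
Container=L: rows 8, 9 → ETA = P43, P43 ✓
Container=P: rows 10, 12 → ETA = P81, P81 ✓
The only Container value with inconsistent ETA is Container=J.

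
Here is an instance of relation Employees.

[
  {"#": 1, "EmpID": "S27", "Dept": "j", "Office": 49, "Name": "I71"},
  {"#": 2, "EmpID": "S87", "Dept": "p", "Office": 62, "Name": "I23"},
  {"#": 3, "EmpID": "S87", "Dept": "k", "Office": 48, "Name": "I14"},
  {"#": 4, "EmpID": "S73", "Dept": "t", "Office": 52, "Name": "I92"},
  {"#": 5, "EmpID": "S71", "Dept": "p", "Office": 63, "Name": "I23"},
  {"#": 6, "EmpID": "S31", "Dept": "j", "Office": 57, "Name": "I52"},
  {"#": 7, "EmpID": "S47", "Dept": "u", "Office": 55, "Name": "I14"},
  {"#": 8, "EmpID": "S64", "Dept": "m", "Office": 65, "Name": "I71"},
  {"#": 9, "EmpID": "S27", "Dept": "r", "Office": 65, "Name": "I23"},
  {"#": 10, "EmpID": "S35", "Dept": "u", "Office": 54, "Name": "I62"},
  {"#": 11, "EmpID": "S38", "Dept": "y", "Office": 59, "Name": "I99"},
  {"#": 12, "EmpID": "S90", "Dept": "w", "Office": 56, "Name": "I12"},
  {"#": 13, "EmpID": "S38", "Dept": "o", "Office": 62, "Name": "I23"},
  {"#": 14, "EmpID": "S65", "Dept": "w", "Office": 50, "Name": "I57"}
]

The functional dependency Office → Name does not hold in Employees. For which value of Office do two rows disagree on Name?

Office=49: row 1 → Name = I71 ✓
Office=62: rows 2, 13 → Name = I23, I23 ✓
Office=48: row 3 → Name = I14 ✓
Office=52: row 4 → Name = I92 ✓
Office=63: row 5 → Name = I23 ✓
Office=57: row 6 → Name = I52 ✓
Office=55: row 7 → Name = I14 ✓
Office=65: rows 8, 9 → Name takes values {I71, I23} — violation
Office=54: row 10 → Name = I62 ✓
Office=59: row 11 → Name = I99 ✓
Office=56: row 12 → Name = I12 ✓
Office=50: row 14 → Name = I57 ✓
The only Office value with inconsistent Name is Office=65.

65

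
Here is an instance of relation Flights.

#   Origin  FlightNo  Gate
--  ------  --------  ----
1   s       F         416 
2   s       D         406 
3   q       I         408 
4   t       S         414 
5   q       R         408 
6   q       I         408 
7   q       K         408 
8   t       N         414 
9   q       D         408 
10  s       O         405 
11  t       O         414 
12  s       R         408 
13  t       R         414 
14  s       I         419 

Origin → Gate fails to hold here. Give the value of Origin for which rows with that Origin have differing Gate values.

s

Origin=s: rows 1, 2, 10, 12, 14 → Gate takes values {416, 406, 405, 408, 419} — violation
Origin=q: rows 3, 5, 6, 7, 9 → Gate = 408, 408, 408, 408, 408 ✓
Origin=t: rows 4, 8, 11, 13 → Gate = 414, 414, 414, 414 ✓
The only Origin value with inconsistent Gate is Origin=s.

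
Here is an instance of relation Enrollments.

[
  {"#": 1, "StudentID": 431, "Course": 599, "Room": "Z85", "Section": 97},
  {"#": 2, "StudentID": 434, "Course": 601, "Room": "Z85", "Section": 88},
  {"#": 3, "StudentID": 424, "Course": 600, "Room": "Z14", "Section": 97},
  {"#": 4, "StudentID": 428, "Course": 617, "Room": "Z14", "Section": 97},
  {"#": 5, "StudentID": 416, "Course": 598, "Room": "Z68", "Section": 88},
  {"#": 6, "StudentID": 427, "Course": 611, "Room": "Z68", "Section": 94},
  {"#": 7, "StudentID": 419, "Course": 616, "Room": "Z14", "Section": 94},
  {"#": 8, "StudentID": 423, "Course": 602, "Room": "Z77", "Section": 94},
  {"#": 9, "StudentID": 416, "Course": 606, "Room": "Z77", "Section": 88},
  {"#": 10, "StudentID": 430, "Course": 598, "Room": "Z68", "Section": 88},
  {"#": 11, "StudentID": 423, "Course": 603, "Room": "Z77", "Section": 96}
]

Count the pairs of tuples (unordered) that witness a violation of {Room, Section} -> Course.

1

(Room=Z14, Section=97): violating pairs (3,4) — 1 pair.
(Room=Z68, Section=88): all 2 rows agree on Course — 0 pairs.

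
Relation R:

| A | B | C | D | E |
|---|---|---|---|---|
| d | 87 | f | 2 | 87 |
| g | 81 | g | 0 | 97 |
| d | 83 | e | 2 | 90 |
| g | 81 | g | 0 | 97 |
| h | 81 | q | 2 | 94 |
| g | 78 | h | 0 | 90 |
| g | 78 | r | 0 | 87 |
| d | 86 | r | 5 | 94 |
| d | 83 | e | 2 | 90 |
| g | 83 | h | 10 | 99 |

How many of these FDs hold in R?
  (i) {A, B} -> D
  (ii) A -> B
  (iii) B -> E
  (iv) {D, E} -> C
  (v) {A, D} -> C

(i) {A, B} -> D: every LHS value maps to a single RHS value — holds.
(ii) A -> B: A=d: 4 rows → B takes values {87, 83, 86} — violation; A=g: 5 rows → B takes values {81, 78, 83} — violation — fails.
(iii) B -> E: B=81: 3 rows → E takes values {97, 94} — violation; B=83: 3 rows → E takes values {90, 99} — violation; B=78: 2 rows → E takes values {90, 87} — violation — fails.
(iv) {D, E} -> C: every LHS value maps to a single RHS value — holds.
(v) {A, D} -> C: (A=d, D=2): 3 rows → C takes values {f, e} — violation; (A=g, D=0): 4 rows → C takes values {g, h, r} — violation — fails.
2 of the 5 dependencies hold.

2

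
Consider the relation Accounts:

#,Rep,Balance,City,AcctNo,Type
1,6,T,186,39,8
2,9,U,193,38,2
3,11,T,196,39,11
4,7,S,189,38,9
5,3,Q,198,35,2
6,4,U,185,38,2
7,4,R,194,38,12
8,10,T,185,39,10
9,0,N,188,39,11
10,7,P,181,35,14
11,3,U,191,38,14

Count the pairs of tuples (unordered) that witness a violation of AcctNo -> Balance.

11

AcctNo=39: violating pairs (1,9), (3,9), (8,9) — 3 pairs.
AcctNo=38: violating pairs (2,4), (2,7), (4,6), (4,7), (4,11), (6,7), (7,11) — 7 pairs.
AcctNo=35: violating pairs (5,10) — 1 pair.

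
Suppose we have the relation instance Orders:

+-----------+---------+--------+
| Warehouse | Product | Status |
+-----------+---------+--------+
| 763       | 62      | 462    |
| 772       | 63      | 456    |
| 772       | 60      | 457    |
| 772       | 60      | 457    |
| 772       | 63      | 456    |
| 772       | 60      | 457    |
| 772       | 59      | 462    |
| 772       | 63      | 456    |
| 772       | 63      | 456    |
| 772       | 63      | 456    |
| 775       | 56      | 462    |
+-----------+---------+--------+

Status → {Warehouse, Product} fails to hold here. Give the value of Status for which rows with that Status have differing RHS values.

Status=462: 3 rows → {Warehouse,Product} takes values {(763, 62), (772, 59), (775, 56)} — violation
Status=456: 5 rows → {Warehouse,Product} = (772, 63), (772, 63), (772, 63), (772, 63), (772, 63) ✓
Status=457: 3 rows → {Warehouse,Product} = (772, 60), (772, 60), (772, 60) ✓
The only Status value with inconsistent RHS is Status=462.

462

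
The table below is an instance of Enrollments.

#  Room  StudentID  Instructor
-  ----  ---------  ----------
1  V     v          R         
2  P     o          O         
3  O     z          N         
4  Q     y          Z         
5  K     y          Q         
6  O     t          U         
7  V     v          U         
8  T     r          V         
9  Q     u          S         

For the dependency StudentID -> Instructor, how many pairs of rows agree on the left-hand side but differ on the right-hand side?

StudentID=v: violating pairs (1,7) — 1 pair.
StudentID=y: violating pairs (4,5) — 1 pair.

2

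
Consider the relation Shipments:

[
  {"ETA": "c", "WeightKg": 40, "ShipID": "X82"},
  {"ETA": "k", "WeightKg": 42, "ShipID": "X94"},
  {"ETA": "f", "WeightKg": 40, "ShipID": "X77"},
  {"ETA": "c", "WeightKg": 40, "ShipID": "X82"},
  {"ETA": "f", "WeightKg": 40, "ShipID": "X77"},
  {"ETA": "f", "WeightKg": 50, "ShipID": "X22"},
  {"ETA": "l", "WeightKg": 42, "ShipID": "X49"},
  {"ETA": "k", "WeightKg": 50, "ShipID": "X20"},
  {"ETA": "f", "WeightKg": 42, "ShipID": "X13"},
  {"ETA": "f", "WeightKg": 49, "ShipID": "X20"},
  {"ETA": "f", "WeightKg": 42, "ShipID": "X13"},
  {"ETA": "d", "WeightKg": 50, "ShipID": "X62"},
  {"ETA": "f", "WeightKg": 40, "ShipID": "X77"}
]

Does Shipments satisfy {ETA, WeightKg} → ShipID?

Yes

(ETA=c, WeightKg=40): 2 rows → ShipID = X82, X82 ✓
(ETA=k, WeightKg=42): 1 row → ShipID = X94 ✓
(ETA=f, WeightKg=40): 3 rows → ShipID = X77, X77, X77 ✓
(ETA=f, WeightKg=50): 1 row → ShipID = X22 ✓
(ETA=l, WeightKg=42): 1 row → ShipID = X49 ✓
(ETA=k, WeightKg=50): 1 row → ShipID = X20 ✓
(ETA=f, WeightKg=42): 2 rows → ShipID = X13, X13 ✓
(ETA=f, WeightKg=49): 1 row → ShipID = X20 ✓
(ETA=d, WeightKg=50): 1 row → ShipID = X62 ✓
Every {ETA, WeightKg} value is associated with a single ShipID value, so {ETA, WeightKg} → ShipID holds.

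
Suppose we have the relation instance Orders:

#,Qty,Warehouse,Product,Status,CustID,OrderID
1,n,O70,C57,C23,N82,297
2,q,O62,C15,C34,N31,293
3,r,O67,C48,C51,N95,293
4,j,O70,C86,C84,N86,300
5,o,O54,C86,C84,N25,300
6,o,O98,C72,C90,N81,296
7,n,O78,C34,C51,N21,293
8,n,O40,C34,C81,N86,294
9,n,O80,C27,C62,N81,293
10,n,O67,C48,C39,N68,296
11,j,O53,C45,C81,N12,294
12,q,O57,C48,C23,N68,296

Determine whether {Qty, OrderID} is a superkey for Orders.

Rows 7 and 9 have the same {Qty, OrderID} value (Qty=n, OrderID=293) but are distinct tuples, so {Qty, OrderID} does not determine every attribute — not a superkey.

No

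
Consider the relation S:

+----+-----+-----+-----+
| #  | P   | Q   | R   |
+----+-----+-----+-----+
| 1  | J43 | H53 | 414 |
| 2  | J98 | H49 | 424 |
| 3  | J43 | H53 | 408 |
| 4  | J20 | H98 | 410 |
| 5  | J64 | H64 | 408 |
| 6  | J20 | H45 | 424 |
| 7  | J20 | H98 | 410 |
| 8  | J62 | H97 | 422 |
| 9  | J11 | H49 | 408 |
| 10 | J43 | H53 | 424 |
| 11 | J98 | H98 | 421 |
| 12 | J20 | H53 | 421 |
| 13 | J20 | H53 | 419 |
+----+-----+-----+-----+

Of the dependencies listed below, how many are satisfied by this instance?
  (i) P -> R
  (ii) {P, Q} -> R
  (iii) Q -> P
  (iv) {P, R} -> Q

(i) P -> R: P=J43: rows 1, 3, 10 → R takes values {414, 408, 424} — violation; P=J98: rows 2, 11 → R takes values {424, 421} — violation; P=J20: rows 4, 6, 7, 12, 13 → R takes values {410, 424, 421, 419} — violation — fails.
(ii) {P, Q} -> R: (P=J43, Q=H53): rows 1, 3, 10 → R takes values {414, 408, 424} — violation; (P=J20, Q=H53): rows 12, 13 → R takes values {421, 419} — violation — fails.
(iii) Q -> P: Q=H53: rows 1, 3, 10, 12, 13 → P takes values {J43, J20} — violation; Q=H49: rows 2, 9 → P takes values {J98, J11} — violation; Q=H98: rows 4, 7, 11 → P takes values {J20, J98} — violation — fails.
(iv) {P, R} -> Q: every LHS value maps to a single RHS value — holds.
1 of the 4 dependencies holds.

1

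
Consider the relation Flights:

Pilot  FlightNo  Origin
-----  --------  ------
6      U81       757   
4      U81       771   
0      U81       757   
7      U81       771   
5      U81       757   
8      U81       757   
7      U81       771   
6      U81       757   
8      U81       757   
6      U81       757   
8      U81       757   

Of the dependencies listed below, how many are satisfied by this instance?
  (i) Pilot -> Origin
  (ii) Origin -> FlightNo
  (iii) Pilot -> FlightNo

(i) Pilot -> Origin: every LHS value maps to a single RHS value — holds.
(ii) Origin -> FlightNo: every LHS value maps to a single RHS value — holds.
(iii) Pilot -> FlightNo: every LHS value maps to a single RHS value — holds.
3 of the 3 dependencies hold.

3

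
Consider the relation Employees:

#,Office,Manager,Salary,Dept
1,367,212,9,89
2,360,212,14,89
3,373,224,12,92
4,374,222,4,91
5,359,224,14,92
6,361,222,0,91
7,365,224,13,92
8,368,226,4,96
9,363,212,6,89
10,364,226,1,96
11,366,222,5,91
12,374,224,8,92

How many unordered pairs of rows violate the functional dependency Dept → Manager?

0

Dept=89: all 3 rows agree on Manager — 0 pairs.
Dept=92: all 4 rows agree on Manager — 0 pairs.
Dept=91: all 3 rows agree on Manager — 0 pairs.
Dept=96: all 2 rows agree on Manager — 0 pairs.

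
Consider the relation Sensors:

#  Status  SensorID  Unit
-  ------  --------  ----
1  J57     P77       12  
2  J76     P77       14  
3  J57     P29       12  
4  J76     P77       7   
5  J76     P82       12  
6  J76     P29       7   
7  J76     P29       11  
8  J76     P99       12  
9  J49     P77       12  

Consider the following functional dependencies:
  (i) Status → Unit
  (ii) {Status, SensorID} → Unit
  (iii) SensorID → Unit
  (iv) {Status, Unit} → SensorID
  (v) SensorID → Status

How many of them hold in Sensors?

0

(i) Status → Unit: Status=J76: rows 2, 4, 5, 6, 7, 8 → Unit takes values {14, 7, 12, 11} — violation — fails.
(ii) {Status, SensorID} → Unit: (Status=J76, SensorID=P77): rows 2, 4 → Unit takes values {14, 7} — violation; (Status=J76, SensorID=P29): rows 6, 7 → Unit takes values {7, 11} — violation — fails.
(iii) SensorID → Unit: SensorID=P77: rows 1, 2, 4, 9 → Unit takes values {12, 14, 7} — violation; SensorID=P29: rows 3, 6, 7 → Unit takes values {12, 7, 11} — violation — fails.
(iv) {Status, Unit} → SensorID: (Status=J57, Unit=12): rows 1, 3 → SensorID takes values {P77, P29} — violation; (Status=J76, Unit=7): rows 4, 6 → SensorID takes values {P77, P29} — violation; (Status=J76, Unit=12): rows 5, 8 → SensorID takes values {P82, P99} — violation — fails.
(v) SensorID → Status: SensorID=P77: rows 1, 2, 4, 9 → Status takes values {J57, J76, J49} — violation; SensorID=P29: rows 3, 6, 7 → Status takes values {J57, J76} — violation — fails.
None of the 5 dependencies hold.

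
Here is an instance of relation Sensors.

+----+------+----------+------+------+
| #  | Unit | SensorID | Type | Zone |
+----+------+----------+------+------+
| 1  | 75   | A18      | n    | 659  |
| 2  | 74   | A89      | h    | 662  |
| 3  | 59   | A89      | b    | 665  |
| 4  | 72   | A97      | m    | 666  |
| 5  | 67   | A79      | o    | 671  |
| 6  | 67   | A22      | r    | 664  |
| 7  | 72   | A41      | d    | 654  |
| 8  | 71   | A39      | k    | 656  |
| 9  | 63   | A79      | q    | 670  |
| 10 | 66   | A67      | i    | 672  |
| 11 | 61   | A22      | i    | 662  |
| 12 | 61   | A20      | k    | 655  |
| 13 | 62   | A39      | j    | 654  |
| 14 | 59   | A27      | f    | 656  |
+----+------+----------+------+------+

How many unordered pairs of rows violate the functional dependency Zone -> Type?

3

Zone=662: violating pairs (2,11) — 1 pair.
Zone=654: violating pairs (7,13) — 1 pair.
Zone=656: violating pairs (8,14) — 1 pair.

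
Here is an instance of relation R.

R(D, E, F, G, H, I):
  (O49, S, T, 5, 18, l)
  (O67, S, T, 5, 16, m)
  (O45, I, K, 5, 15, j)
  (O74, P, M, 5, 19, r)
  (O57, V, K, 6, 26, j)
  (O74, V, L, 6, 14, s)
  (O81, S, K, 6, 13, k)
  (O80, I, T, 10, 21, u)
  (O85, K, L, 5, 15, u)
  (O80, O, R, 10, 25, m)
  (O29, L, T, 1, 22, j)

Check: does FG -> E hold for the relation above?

No

(F=T, G=5): 2 rows → E = S, S ✓
(F=K, G=5): 1 row → E = I ✓
(F=M, G=5): 1 row → E = P ✓
(F=K, G=6): 2 rows → E takes values {V, S} — violation
(F=L, G=6): 1 row → E = V ✓
(F=T, G=10): 1 row → E = I ✓
(F=L, G=5): 1 row → E = K ✓
(F=R, G=10): 1 row → E = O ✓
(F=T, G=1): 1 row → E = L ✓
Two rows agree on FG but differ on E, so FG -> E does not hold.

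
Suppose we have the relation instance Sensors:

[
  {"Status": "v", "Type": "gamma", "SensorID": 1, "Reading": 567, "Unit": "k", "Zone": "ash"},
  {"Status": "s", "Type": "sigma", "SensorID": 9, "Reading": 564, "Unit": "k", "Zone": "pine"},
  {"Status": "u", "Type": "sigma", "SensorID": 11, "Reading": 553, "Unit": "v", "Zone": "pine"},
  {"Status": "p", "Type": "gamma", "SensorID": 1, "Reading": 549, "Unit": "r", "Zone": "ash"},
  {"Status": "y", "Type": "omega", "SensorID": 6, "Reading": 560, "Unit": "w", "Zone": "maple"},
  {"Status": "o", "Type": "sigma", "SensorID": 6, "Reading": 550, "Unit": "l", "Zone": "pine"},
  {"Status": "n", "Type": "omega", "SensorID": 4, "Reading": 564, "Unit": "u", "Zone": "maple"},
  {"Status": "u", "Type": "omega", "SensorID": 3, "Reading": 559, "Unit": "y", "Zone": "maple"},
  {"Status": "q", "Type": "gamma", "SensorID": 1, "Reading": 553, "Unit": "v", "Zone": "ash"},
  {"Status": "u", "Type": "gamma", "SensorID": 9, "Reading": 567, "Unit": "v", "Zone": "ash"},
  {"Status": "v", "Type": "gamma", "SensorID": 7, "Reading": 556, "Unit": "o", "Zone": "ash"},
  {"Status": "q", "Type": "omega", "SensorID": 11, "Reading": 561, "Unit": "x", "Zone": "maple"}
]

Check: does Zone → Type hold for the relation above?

Zone=ash: 5 rows → Type = gamma, gamma, gamma, gamma, gamma ✓
Zone=pine: 3 rows → Type = sigma, sigma, sigma ✓
Zone=maple: 4 rows → Type = omega, omega, omega, omega ✓
Every Zone value is associated with a single Type value, so Zone → Type holds.

Yes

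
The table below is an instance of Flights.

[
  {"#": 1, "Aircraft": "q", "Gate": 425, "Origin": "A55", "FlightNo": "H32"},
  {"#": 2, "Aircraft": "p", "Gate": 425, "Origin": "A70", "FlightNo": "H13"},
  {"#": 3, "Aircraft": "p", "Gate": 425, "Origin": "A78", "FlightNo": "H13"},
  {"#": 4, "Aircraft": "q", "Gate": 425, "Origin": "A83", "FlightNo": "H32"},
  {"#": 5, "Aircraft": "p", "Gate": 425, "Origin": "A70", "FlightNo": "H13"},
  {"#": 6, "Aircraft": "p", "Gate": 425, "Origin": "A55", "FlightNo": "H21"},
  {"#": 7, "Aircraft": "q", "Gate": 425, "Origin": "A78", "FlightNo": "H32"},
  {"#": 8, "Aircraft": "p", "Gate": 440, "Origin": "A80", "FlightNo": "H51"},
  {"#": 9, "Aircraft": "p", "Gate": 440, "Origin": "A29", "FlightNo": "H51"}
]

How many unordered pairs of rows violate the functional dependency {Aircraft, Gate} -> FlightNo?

3

(Aircraft=q, Gate=425): all 3 rows agree on FlightNo — 0 pairs.
(Aircraft=p, Gate=425): violating pairs (2,6), (3,6), (5,6) — 3 pairs.
(Aircraft=p, Gate=440): all 2 rows agree on FlightNo — 0 pairs.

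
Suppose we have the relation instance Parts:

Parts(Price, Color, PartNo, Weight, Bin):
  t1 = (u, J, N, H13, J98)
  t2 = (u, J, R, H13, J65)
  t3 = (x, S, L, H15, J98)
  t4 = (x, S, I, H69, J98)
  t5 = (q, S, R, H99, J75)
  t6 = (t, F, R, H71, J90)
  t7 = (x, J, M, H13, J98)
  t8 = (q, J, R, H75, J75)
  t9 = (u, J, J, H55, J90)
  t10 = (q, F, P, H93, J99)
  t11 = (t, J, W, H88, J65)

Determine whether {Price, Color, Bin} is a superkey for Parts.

Rows 3 and 4 have the same {Price, Color, Bin} value (Price=x, Color=S, Bin=J98) but are distinct tuples, so {Price, Color, Bin} does not determine every attribute — not a superkey.

No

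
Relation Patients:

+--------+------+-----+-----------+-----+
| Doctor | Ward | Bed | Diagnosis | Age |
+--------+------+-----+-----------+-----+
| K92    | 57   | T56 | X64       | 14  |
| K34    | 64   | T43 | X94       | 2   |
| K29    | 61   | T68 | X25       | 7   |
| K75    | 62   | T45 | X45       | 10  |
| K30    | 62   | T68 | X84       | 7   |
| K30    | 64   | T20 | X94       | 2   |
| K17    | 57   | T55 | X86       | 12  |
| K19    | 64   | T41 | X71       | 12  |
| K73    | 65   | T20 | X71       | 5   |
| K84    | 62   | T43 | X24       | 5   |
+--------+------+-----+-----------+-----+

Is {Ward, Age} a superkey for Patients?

No

Two distinct rows share (Ward=64, Age=2), so {Ward, Age} does not determine every attribute — not a superkey.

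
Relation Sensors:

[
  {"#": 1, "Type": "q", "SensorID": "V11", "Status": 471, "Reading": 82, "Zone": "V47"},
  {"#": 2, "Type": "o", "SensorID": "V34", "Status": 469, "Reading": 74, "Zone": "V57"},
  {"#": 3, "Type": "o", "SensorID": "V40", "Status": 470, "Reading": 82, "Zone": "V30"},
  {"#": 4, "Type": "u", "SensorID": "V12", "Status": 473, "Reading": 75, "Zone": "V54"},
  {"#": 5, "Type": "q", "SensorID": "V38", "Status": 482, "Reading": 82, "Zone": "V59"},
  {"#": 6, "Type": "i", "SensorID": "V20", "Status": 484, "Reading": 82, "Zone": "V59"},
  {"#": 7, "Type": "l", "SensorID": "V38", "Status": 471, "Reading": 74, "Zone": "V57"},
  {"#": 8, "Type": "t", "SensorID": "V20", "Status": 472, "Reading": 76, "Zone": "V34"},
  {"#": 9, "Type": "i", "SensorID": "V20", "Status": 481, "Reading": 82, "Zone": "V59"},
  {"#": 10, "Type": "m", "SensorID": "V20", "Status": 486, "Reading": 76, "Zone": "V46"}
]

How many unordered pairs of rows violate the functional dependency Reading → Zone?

Reading=82: violating pairs (1,3), (1,5), (1,6), (1,9), (3,5), (3,6), (3,9) — 7 pairs.
Reading=74: all 2 rows agree on Zone — 0 pairs.
Reading=76: violating pairs (8,10) — 1 pair.

8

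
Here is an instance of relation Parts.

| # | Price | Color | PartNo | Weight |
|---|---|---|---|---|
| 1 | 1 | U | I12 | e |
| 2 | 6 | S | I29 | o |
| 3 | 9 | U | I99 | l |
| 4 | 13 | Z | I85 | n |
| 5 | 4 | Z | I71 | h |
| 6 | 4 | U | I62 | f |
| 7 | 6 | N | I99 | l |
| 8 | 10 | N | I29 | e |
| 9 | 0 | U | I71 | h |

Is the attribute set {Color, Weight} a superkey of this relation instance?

Yes

All 9 rows have distinct {Color, Weight} values, so {Color, Weight} → (all attributes) holds and {Color, Weight} is a superkey.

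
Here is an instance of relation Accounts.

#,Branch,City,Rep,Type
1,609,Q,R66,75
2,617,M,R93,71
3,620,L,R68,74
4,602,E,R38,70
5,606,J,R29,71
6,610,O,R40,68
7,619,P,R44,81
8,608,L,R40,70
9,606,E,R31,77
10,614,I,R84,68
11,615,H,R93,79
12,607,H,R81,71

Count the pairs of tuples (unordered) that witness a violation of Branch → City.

Branch=606: violating pairs (5,9) — 1 pair.

1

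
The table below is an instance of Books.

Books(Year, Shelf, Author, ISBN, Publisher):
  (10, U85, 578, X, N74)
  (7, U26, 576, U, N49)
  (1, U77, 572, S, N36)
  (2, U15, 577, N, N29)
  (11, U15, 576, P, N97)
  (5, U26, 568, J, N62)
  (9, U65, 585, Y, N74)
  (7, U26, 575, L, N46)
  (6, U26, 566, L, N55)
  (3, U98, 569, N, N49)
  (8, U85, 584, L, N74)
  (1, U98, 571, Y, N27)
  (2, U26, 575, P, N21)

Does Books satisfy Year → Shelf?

Year=10: 1 row → Shelf = U85 ✓
Year=7: 2 rows → Shelf = U26, U26 ✓
Year=1: 2 rows → Shelf takes values {U77, U98} — violation
Year=2: 2 rows → Shelf takes values {U15, U26} — violation
Year=11: 1 row → Shelf = U15 ✓
Year=5: 1 row → Shelf = U26 ✓
Year=9: 1 row → Shelf = U65 ✓
Year=6: 1 row → Shelf = U26 ✓
Year=3: 1 row → Shelf = U98 ✓
Year=8: 1 row → Shelf = U85 ✓
Two rows agree on Year but differ on Shelf, so Year → Shelf does not hold.

No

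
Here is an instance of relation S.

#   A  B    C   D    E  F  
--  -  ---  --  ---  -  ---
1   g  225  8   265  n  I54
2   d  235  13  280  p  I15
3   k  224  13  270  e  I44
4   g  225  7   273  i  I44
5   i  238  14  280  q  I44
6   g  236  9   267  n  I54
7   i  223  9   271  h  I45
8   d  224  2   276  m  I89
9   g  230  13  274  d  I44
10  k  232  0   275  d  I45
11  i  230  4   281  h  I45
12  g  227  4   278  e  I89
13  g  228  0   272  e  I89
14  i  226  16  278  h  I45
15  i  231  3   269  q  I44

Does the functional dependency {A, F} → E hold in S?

No

(A=g, F=I54): rows 1, 6 → E = n, n ✓
(A=d, F=I15): row 2 → E = p ✓
(A=k, F=I44): row 3 → E = e ✓
(A=g, F=I44): rows 4, 9 → E takes values {i, d} — violation
(A=i, F=I44): rows 5, 15 → E = q, q ✓
(A=i, F=I45): rows 7, 11, 14 → E = h, h, h ✓
(A=d, F=I89): row 8 → E = m ✓
(A=k, F=I45): row 10 → E = d ✓
(A=g, F=I89): rows 12, 13 → E = e, e ✓
Two rows agree on {A, F} but differ on E, so {A, F} → E does not hold.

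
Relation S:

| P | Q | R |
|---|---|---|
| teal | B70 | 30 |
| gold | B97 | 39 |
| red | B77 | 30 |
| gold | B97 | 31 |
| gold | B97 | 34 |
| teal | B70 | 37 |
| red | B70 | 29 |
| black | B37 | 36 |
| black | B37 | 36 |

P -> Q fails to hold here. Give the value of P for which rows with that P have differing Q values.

P=teal: 2 rows → Q = B70, B70 ✓
P=gold: 3 rows → Q = B97, B97, B97 ✓
P=red: 2 rows → Q takes values {B77, B70} — violation
P=black: 2 rows → Q = B37, B37 ✓
The only P value with inconsistent Q is P=red.

red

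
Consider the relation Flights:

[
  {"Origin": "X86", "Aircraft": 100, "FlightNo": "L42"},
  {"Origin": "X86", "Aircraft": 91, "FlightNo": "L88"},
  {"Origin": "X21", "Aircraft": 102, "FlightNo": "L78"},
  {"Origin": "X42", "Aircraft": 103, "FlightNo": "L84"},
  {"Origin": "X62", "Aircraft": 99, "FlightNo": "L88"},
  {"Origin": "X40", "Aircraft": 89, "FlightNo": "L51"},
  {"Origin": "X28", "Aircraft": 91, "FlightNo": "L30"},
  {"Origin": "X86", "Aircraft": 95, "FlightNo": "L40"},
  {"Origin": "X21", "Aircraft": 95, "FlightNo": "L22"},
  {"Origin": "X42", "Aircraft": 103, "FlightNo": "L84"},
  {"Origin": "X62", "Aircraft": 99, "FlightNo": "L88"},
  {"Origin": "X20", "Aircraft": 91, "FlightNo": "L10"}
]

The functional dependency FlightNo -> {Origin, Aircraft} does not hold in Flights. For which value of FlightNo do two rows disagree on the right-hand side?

L88

FlightNo=L42: 1 row → {Origin,Aircraft} = (X86, 100) ✓
FlightNo=L88: 3 rows → {Origin,Aircraft} takes values {(X86, 91), (X62, 99)} — violation
FlightNo=L78: 1 row → {Origin,Aircraft} = (X21, 102) ✓
FlightNo=L84: 2 rows → {Origin,Aircraft} = (X42, 103), (X42, 103) ✓
FlightNo=L51: 1 row → {Origin,Aircraft} = (X40, 89) ✓
FlightNo=L30: 1 row → {Origin,Aircraft} = (X28, 91) ✓
FlightNo=L40: 1 row → {Origin,Aircraft} = (X86, 95) ✓
FlightNo=L22: 1 row → {Origin,Aircraft} = (X21, 95) ✓
FlightNo=L10: 1 row → {Origin,Aircraft} = (X20, 91) ✓
The only FlightNo value with inconsistent RHS is FlightNo=L88.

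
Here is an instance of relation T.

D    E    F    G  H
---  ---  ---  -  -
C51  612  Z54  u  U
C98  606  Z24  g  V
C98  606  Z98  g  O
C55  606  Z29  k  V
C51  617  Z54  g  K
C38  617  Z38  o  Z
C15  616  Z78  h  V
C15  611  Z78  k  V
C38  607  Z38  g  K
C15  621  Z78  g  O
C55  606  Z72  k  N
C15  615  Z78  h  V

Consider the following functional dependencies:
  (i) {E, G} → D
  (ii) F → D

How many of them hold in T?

2

(i) {E, G} → D: every LHS value maps to a single RHS value — holds.
(ii) F → D: every LHS value maps to a single RHS value — holds.
2 of the 2 dependencies hold.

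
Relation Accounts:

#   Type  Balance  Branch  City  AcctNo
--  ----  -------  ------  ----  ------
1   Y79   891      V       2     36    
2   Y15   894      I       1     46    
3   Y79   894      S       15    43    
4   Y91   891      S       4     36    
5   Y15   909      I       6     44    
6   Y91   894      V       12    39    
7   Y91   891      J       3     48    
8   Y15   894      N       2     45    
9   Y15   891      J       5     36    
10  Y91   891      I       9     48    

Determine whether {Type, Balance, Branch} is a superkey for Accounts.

Yes

All 10 rows have distinct {Type, Balance, Branch} values, so {Type, Balance, Branch} → (all attributes) holds and {Type, Balance, Branch} is a superkey.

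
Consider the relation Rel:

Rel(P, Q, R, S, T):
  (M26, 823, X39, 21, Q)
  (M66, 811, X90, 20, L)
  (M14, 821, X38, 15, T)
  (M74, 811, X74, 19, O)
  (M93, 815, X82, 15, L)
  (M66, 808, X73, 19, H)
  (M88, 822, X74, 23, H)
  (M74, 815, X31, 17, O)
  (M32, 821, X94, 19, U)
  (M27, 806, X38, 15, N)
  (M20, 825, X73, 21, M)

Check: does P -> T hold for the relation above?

No

P=M26: 1 row → T = Q ✓
P=M66: 2 rows → T takes values {L, H} — violation
P=M14: 1 row → T = T ✓
P=M74: 2 rows → T = O, O ✓
P=M93: 1 row → T = L ✓
P=M88: 1 row → T = H ✓
P=M32: 1 row → T = U ✓
P=M27: 1 row → T = N ✓
P=M20: 1 row → T = M ✓
Two rows agree on P but differ on T, so P -> T does not hold.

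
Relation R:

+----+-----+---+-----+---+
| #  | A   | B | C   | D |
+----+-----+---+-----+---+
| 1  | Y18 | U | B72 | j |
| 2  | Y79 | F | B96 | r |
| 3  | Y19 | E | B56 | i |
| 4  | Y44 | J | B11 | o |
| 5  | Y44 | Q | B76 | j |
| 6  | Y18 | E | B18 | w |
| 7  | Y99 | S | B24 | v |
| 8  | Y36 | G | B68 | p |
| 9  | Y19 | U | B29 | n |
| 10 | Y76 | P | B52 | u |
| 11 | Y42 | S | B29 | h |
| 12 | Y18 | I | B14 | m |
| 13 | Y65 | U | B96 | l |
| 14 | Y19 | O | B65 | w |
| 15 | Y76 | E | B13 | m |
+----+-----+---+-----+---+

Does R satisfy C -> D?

C=B72: row 1 → D = j ✓
C=B96: rows 2, 13 → D takes values {r, l} — violation
C=B56: row 3 → D = i ✓
C=B11: row 4 → D = o ✓
C=B76: row 5 → D = j ✓
C=B18: row 6 → D = w ✓
C=B24: row 7 → D = v ✓
C=B68: row 8 → D = p ✓
C=B29: rows 9, 11 → D takes values {n, h} — violation
C=B52: row 10 → D = u ✓
C=B14: row 12 → D = m ✓
C=B65: row 14 → D = w ✓
C=B13: row 15 → D = m ✓
Two rows agree on C but differ on D, so C -> D does not hold.

No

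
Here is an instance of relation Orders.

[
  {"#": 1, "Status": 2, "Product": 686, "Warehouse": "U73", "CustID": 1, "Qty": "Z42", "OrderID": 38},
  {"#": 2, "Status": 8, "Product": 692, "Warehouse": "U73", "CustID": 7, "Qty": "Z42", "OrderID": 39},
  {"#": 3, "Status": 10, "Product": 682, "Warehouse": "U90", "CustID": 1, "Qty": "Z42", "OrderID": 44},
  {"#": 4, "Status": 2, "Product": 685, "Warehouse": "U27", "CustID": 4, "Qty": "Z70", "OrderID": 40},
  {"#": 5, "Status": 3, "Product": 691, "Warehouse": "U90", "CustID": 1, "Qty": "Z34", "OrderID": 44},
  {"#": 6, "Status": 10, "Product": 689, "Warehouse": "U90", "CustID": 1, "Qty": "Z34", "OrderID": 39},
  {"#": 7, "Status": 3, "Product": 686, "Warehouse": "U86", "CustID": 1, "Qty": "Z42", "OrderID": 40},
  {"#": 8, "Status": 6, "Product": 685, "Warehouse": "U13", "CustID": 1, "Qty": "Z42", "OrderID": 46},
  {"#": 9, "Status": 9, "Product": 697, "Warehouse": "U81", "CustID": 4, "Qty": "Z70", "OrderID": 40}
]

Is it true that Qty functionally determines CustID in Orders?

Qty=Z42: rows 1, 2, 3, 7, 8 → CustID takes values {1, 7} — violation
Qty=Z70: rows 4, 9 → CustID = 4, 4 ✓
Qty=Z34: rows 5, 6 → CustID = 1, 1 ✓
Two rows agree on Qty but differ on CustID, so Qty → CustID does not hold.

No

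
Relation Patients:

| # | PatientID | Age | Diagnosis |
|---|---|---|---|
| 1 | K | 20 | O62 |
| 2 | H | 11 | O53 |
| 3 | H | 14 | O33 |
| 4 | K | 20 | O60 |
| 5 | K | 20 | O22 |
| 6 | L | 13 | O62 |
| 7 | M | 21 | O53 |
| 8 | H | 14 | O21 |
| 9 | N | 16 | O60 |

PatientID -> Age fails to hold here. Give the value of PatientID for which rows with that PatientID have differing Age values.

PatientID=K: rows 1, 4, 5 → Age = 20, 20, 20 ✓
PatientID=H: rows 2, 3, 8 → Age takes values {11, 14} — violation
PatientID=L: row 6 → Age = 13 ✓
PatientID=M: row 7 → Age = 21 ✓
PatientID=N: row 9 → Age = 16 ✓
The only PatientID value with inconsistent Age is PatientID=H.

H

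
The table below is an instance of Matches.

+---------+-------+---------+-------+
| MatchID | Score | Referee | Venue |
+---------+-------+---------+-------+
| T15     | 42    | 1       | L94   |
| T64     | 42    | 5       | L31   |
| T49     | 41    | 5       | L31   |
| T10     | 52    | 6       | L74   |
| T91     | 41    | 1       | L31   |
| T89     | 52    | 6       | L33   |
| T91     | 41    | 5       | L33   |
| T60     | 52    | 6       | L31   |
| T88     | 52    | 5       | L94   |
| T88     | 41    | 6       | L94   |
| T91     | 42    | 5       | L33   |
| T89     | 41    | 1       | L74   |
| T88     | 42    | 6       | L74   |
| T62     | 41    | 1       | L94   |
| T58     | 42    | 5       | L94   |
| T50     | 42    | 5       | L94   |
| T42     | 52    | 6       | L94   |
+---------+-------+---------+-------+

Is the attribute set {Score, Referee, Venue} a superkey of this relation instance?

Two distinct rows share (Score=42, Referee=5, Venue=L94), so {Score, Referee, Venue} does not determine every attribute — not a superkey.

No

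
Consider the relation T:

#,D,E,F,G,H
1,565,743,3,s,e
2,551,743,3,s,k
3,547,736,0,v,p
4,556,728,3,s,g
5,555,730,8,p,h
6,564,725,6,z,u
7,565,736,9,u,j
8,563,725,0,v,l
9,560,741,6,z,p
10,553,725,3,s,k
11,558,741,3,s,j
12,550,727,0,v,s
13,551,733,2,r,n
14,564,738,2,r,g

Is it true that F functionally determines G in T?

F=3: rows 1, 2, 4, 10, 11 → G = s, s, s, s, s ✓
F=0: rows 3, 8, 12 → G = v, v, v ✓
F=8: row 5 → G = p ✓
F=6: rows 6, 9 → G = z, z ✓
F=9: row 7 → G = u ✓
F=2: rows 13, 14 → G = r, r ✓
Every F value is associated with a single G value, so F -> G holds.

Yes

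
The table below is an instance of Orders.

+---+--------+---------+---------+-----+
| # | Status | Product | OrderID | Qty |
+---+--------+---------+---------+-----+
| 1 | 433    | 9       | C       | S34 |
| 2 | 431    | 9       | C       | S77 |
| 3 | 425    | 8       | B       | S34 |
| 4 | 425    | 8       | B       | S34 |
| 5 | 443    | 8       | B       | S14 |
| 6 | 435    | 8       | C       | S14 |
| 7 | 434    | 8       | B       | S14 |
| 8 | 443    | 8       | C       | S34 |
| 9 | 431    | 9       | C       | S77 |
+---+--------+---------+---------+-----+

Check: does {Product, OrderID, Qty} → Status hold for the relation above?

(Product=9, OrderID=C, Qty=S34): row 1 → Status = 433 ✓
(Product=9, OrderID=C, Qty=S77): rows 2, 9 → Status = 431, 431 ✓
(Product=8, OrderID=B, Qty=S34): rows 3, 4 → Status = 425, 425 ✓
(Product=8, OrderID=B, Qty=S14): rows 5, 7 → Status takes values {443, 434} — violation
(Product=8, OrderID=C, Qty=S14): row 6 → Status = 435 ✓
(Product=8, OrderID=C, Qty=S34): row 8 → Status = 443 ✓
Two rows agree on {Product, OrderID, Qty} but differ on Status, so {Product, OrderID, Qty} → Status does not hold.

No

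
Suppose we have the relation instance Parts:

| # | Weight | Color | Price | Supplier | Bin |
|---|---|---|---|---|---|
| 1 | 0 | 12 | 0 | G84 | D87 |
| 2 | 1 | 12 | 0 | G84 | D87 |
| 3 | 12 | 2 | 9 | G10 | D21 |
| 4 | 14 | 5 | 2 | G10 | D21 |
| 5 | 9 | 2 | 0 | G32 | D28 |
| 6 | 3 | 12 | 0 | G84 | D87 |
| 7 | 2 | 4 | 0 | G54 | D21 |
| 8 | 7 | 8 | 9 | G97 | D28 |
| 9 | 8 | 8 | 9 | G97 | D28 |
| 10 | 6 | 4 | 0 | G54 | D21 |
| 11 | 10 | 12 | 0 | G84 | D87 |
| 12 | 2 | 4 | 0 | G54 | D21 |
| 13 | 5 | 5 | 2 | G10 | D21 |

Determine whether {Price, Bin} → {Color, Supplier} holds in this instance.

Yes

(Price=0, Bin=D87): rows 1, 2, 6, 11 → {Color,Supplier} = (12, G84), (12, G84), (12, G84), (12, G84) ✓
(Price=9, Bin=D21): row 3 → {Color,Supplier} = (2, G10) ✓
(Price=2, Bin=D21): rows 4, 13 → {Color,Supplier} = (5, G10), (5, G10) ✓
(Price=0, Bin=D28): row 5 → {Color,Supplier} = (2, G32) ✓
(Price=0, Bin=D21): rows 7, 10, 12 → {Color,Supplier} = (4, G54), (4, G54), (4, G54) ✓
(Price=9, Bin=D28): rows 8, 9 → {Color,Supplier} = (8, G97), (8, G97) ✓
Every {Price, Bin} value is associated with a single {Color, Supplier} value, so {Price, Bin} → {Color, Supplier} holds.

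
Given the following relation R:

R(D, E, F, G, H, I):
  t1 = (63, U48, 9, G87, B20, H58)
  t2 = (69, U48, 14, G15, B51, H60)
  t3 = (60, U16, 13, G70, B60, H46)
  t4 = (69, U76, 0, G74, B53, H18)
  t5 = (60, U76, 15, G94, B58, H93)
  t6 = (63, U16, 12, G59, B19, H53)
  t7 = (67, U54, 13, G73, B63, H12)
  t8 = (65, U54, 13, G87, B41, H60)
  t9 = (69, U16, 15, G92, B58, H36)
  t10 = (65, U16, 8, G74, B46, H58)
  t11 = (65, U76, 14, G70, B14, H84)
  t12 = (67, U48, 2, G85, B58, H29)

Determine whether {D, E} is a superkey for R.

Yes

All 12 rows have distinct {D, E} values, so {D, E} → (all attributes) holds and {D, E} is a superkey.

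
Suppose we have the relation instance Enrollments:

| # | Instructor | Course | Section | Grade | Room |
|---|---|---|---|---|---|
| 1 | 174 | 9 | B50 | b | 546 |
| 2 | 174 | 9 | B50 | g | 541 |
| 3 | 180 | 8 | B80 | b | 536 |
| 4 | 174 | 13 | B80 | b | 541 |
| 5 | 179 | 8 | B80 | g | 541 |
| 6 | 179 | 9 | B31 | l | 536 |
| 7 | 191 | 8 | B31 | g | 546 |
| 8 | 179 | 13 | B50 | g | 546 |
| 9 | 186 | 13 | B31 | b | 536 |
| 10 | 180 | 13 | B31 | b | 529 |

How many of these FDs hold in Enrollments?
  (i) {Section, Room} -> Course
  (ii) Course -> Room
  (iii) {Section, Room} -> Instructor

(i) {Section, Room} -> Course: (Section=B50, Room=546): rows 1, 8 → Course takes values {9, 13} — violation; (Section=B80, Room=541): rows 4, 5 → Course takes values {13, 8} — violation; (Section=B31, Room=536): rows 6, 9 → Course takes values {9, 13} — violation — fails.
(ii) Course -> Room: Course=9: rows 1, 2, 6 → Room takes values {546, 541, 536} — violation; Course=8: rows 3, 5, 7 → Room takes values {536, 541, 546} — violation; Course=13: rows 4, 8, 9, 10 → Room takes values {541, 546, 536, 529} — violation — fails.
(iii) {Section, Room} -> Instructor: (Section=B50, Room=546): rows 1, 8 → Instructor takes values {174, 179} — violation; (Section=B80, Room=541): rows 4, 5 → Instructor takes values {174, 179} — violation; (Section=B31, Room=536): rows 6, 9 → Instructor takes values {179, 186} — violation — fails.
None of the 3 dependencies hold.

0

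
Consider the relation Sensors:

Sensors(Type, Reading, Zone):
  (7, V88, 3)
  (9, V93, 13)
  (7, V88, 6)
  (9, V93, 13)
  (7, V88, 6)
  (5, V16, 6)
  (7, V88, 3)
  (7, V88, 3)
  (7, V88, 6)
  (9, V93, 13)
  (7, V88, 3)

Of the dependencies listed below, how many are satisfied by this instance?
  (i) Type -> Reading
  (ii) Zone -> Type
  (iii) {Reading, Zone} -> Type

(i) Type -> Reading: every LHS value maps to a single RHS value — holds.
(ii) Zone -> Type: Zone=6: 4 rows → Type takes values {7, 5} — violation — fails.
(iii) {Reading, Zone} -> Type: every LHS value maps to a single RHS value — holds.
2 of the 3 dependencies hold.

2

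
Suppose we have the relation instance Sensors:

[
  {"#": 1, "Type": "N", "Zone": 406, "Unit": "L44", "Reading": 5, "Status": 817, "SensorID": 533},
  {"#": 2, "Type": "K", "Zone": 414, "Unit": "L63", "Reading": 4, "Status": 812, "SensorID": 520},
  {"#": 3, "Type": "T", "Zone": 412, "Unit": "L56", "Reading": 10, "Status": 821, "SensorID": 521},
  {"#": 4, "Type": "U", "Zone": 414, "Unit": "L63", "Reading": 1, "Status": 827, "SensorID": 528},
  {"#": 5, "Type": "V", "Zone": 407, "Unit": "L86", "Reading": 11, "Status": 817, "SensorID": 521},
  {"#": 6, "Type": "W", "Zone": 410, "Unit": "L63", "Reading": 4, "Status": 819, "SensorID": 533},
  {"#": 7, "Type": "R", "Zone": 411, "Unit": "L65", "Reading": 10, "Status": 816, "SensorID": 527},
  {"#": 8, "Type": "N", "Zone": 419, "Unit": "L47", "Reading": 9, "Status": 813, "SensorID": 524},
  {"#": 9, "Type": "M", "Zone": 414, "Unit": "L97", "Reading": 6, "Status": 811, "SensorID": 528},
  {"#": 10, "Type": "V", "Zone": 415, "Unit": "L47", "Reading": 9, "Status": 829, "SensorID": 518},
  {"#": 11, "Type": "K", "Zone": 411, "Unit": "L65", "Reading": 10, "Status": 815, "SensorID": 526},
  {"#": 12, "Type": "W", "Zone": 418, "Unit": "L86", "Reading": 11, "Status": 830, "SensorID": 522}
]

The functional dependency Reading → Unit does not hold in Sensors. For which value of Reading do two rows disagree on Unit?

10

Reading=5: row 1 → Unit = L44 ✓
Reading=4: rows 2, 6 → Unit = L63, L63 ✓
Reading=10: rows 3, 7, 11 → Unit takes values {L56, L65} — violation
Reading=1: row 4 → Unit = L63 ✓
Reading=11: rows 5, 12 → Unit = L86, L86 ✓
Reading=9: rows 8, 10 → Unit = L47, L47 ✓
Reading=6: row 9 → Unit = L97 ✓
The only Reading value with inconsistent Unit is Reading=10.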